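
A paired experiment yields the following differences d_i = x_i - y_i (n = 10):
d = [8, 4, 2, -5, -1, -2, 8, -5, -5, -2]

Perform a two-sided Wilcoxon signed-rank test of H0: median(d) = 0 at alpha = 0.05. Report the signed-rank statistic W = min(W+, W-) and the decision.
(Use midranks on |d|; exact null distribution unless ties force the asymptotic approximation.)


Step 1: Drop any zero differences (none here) and take |d_i|.
|d| = [8, 4, 2, 5, 1, 2, 8, 5, 5, 2]
Step 2: Midrank |d_i| (ties get averaged ranks).
ranks: |8|->9.5, |4|->5, |2|->3, |5|->7, |1|->1, |2|->3, |8|->9.5, |5|->7, |5|->7, |2|->3
Step 3: Attach original signs; sum ranks with positive sign and with negative sign.
W+ = 9.5 + 5 + 3 + 9.5 = 27
W- = 7 + 1 + 3 + 7 + 7 + 3 = 28
(Check: W+ + W- = 55 should equal n(n+1)/2 = 55.)
Step 4: Test statistic W = min(W+, W-) = 27.
Step 5: Ties in |d|, so use the tie-corrected normal approximation.
        E[W] = n(n+1)/4 = 10*11/4 = 27.5.
        Tie groups: |d|=2 (t=3), |d|=5 (t=3), |d|=8 (t=2); sum(t^3 - t) = 54.
        Var[W] = n(n+1)(2n+1)/24 - sum(t^3-t)/48 = 2310/24 - 54/48 = 95.125.
        z = (W - E[W]) / sqrt(Var[W]) = (27 - 27.5) / 9.7532 = -0.0513.
        Two-sided p = 2*Phi(z) = 0.959114.
Step 6: alpha = 0.05. fail to reject H0.

W+ = 27, W- = 28, W = min = 27, p = 0.959114, fail to reject H0.


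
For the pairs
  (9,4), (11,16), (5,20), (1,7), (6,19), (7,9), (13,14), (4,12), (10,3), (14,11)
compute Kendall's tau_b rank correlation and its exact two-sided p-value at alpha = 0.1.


Step 1: Enumerate the 45 unordered pairs (i,j) with i<j and classify each by sign(x_j-x_i) * sign(y_j-y_i).
  (1,2):dx=+2,dy=+12->C; (1,3):dx=-4,dy=+16->D; (1,4):dx=-8,dy=+3->D; (1,5):dx=-3,dy=+15->D
  (1,6):dx=-2,dy=+5->D; (1,7):dx=+4,dy=+10->C; (1,8):dx=-5,dy=+8->D; (1,9):dx=+1,dy=-1->D
  (1,10):dx=+5,dy=+7->C; (2,3):dx=-6,dy=+4->D; (2,4):dx=-10,dy=-9->C; (2,5):dx=-5,dy=+3->D
  (2,6):dx=-4,dy=-7->C; (2,7):dx=+2,dy=-2->D; (2,8):dx=-7,dy=-4->C; (2,9):dx=-1,dy=-13->C
  (2,10):dx=+3,dy=-5->D; (3,4):dx=-4,dy=-13->C; (3,5):dx=+1,dy=-1->D; (3,6):dx=+2,dy=-11->D
  (3,7):dx=+8,dy=-6->D; (3,8):dx=-1,dy=-8->C; (3,9):dx=+5,dy=-17->D; (3,10):dx=+9,dy=-9->D
  (4,5):dx=+5,dy=+12->C; (4,6):dx=+6,dy=+2->C; (4,7):dx=+12,dy=+7->C; (4,8):dx=+3,dy=+5->C
  (4,9):dx=+9,dy=-4->D; (4,10):dx=+13,dy=+4->C; (5,6):dx=+1,dy=-10->D; (5,7):dx=+7,dy=-5->D
  (5,8):dx=-2,dy=-7->C; (5,9):dx=+4,dy=-16->D; (5,10):dx=+8,dy=-8->D; (6,7):dx=+6,dy=+5->C
  (6,8):dx=-3,dy=+3->D; (6,9):dx=+3,dy=-6->D; (6,10):dx=+7,dy=+2->C; (7,8):dx=-9,dy=-2->C
  (7,9):dx=-3,dy=-11->C; (7,10):dx=+1,dy=-3->D; (8,9):dx=+6,dy=-9->D; (8,10):dx=+10,dy=-1->D
  (9,10):dx=+4,dy=+8->C
Step 2: C = 20, D = 25, total pairs = 45.
Step 3: tau = (C - D)/(n(n-1)/2) = (20 - 25)/45 = -0.111111.
Step 4: Exact two-sided p-value (enumerate n! = 3628800 permutations of y under H0): p = 0.727490.
Step 5: alpha = 0.1. fail to reject H0.

tau_b = -0.1111 (C=20, D=25), p = 0.727490, fail to reject H0.


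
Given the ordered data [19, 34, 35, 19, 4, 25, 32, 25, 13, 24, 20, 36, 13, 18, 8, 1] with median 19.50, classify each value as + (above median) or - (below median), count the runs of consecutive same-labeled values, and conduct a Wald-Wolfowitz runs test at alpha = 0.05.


Step 1: Compute median = 19.50; label A = above, B = below.
Labels in order: BAABBAAABAAABBBB  (n_A = 8, n_B = 8)
Step 2: Count runs R = 7.
Step 3: Under H0 (random ordering), E[R] = 2*n_A*n_B/(n_A+n_B) + 1 = 2*8*8/16 + 1 = 9.0000.
        Var[R] = 2*n_A*n_B*(2*n_A*n_B - n_A - n_B) / ((n_A+n_B)^2 * (n_A+n_B-1)) = 14336/3840 = 3.7333.
        SD[R] = 1.9322.
Step 4: Continuity-corrected z = (R + 0.5 - E[R]) / SD[R] = (7 + 0.5 - 9.0000) / 1.9322 = -0.7763.
Step 5: Two-sided p-value via normal approximation = 2*(1 - Phi(|z|)) = 0.437558.
Step 6: alpha = 0.05. fail to reject H0.

R = 7, z = -0.7763, p = 0.437558, fail to reject H0.


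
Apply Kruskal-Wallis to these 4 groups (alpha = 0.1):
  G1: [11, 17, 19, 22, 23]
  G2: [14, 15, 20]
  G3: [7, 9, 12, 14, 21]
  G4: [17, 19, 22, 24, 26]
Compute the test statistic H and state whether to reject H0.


Step 1: Combine all N = 18 observations and assign midranks.
sorted (value, group, rank): (7,G3,1), (9,G3,2), (11,G1,3), (12,G3,4), (14,G2,5.5), (14,G3,5.5), (15,G2,7), (17,G1,8.5), (17,G4,8.5), (19,G1,10.5), (19,G4,10.5), (20,G2,12), (21,G3,13), (22,G1,14.5), (22,G4,14.5), (23,G1,16), (24,G4,17), (26,G4,18)
Step 2: Sum ranks within each group.
R_1 = 52.5 (n_1 = 5)
R_2 = 24.5 (n_2 = 3)
R_3 = 25.5 (n_3 = 5)
R_4 = 68.5 (n_4 = 5)
Step 3: H = 12/(N(N+1)) * sum(R_i^2/n_i) - 3(N+1)
     = 12/(18*19) * (52.5^2/5 + 24.5^2/3 + 25.5^2/5 + 68.5^2/5) - 3*19
     = 0.035088 * 1819.83 - 57
     = 6.853801.
Step 4: Ties present; correction factor C = 1 - 24/(18^3 - 18) = 0.995872. Corrected H = 6.853801 / 0.995872 = 6.882211.
Step 5: Under H0, H ~ chi^2(3); p-value = 0.075748.
Step 6: alpha = 0.1. reject H0.

H = 6.8822, df = 3, p = 0.075748, reject H0.


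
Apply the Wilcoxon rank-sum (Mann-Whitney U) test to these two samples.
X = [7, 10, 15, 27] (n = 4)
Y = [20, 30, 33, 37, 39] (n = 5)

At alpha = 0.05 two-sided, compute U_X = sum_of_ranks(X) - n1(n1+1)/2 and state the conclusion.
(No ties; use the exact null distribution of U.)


Step 1: Combine and sort all 9 observations; assign midranks.
sorted (value, group): (7,X), (10,X), (15,X), (20,Y), (27,X), (30,Y), (33,Y), (37,Y), (39,Y)
ranks: 7->1, 10->2, 15->3, 20->4, 27->5, 30->6, 33->7, 37->8, 39->9
Step 2: Rank sum for X: R1 = 1 + 2 + 3 + 5 = 11.
Step 3: U_X = R1 - n1(n1+1)/2 = 11 - 4*5/2 = 11 - 10 = 1.
       U_Y = n1*n2 - U_X = 20 - 1 = 19.
Step 4: No ties, so the exact null distribution of U (based on enumerating the C(9,4) = 126 equally likely rank assignments) gives the two-sided p-value.
Step 5: p-value = 0.031746; compare to alpha = 0.05. reject H0.

U_X = 1, p = 0.031746, reject H0 at alpha = 0.05.


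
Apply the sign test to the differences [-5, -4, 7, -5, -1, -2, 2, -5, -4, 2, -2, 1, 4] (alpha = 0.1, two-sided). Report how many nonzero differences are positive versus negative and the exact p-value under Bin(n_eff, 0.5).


Step 1: Discard zero differences. Original n = 13; n_eff = number of nonzero differences = 13.
Nonzero differences (with sign): -5, -4, +7, -5, -1, -2, +2, -5, -4, +2, -2, +1, +4
Step 2: Count signs: positive = 5, negative = 8.
Step 3: Under H0: P(positive) = 0.5, so the number of positives S ~ Bin(13, 0.5).
Step 4: Two-sided exact p-value = sum of Bin(13,0.5) probabilities at or below the observed probability = 0.581055.
Step 5: alpha = 0.1. fail to reject H0.

n_eff = 13, pos = 5, neg = 8, p = 0.581055, fail to reject H0.


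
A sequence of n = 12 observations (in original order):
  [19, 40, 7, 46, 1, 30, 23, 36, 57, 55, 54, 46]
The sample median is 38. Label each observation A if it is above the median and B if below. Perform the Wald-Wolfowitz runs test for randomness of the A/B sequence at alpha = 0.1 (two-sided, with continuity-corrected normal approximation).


Step 1: Compute median = 38; label A = above, B = below.
Labels in order: BABABBBBAAAA  (n_A = 6, n_B = 6)
Step 2: Count runs R = 6.
Step 3: Under H0 (random ordering), E[R] = 2*n_A*n_B/(n_A+n_B) + 1 = 2*6*6/12 + 1 = 7.0000.
        Var[R] = 2*n_A*n_B*(2*n_A*n_B - n_A - n_B) / ((n_A+n_B)^2 * (n_A+n_B-1)) = 4320/1584 = 2.7273.
        SD[R] = 1.6514.
Step 4: Continuity-corrected z = (R + 0.5 - E[R]) / SD[R] = (6 + 0.5 - 7.0000) / 1.6514 = -0.3028.
Step 5: Two-sided p-value via normal approximation = 2*(1 - Phi(|z|)) = 0.762069.
Step 6: alpha = 0.1. fail to reject H0.

R = 6, z = -0.3028, p = 0.762069, fail to reject H0.


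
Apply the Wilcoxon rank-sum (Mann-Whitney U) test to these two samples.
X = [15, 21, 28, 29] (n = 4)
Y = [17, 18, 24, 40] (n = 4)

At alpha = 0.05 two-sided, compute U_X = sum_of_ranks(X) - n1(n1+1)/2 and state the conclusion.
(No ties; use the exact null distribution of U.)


Step 1: Combine and sort all 8 observations; assign midranks.
sorted (value, group): (15,X), (17,Y), (18,Y), (21,X), (24,Y), (28,X), (29,X), (40,Y)
ranks: 15->1, 17->2, 18->3, 21->4, 24->5, 28->6, 29->7, 40->8
Step 2: Rank sum for X: R1 = 1 + 4 + 6 + 7 = 18.
Step 3: U_X = R1 - n1(n1+1)/2 = 18 - 4*5/2 = 18 - 10 = 8.
       U_Y = n1*n2 - U_X = 16 - 8 = 8.
Step 4: No ties, so the exact null distribution of U (based on enumerating the C(8,4) = 70 equally likely rank assignments) gives the two-sided p-value.
Step 5: p-value = 1.000000; compare to alpha = 0.05. fail to reject H0.

U_X = 8, p = 1.000000, fail to reject H0 at alpha = 0.05.


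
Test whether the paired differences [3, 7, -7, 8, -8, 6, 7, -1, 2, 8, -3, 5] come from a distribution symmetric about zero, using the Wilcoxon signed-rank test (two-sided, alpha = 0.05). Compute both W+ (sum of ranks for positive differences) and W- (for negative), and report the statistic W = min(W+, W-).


Step 1: Drop any zero differences (none here) and take |d_i|.
|d| = [3, 7, 7, 8, 8, 6, 7, 1, 2, 8, 3, 5]
Step 2: Midrank |d_i| (ties get averaged ranks).
ranks: |3|->3.5, |7|->8, |7|->8, |8|->11, |8|->11, |6|->6, |7|->8, |1|->1, |2|->2, |8|->11, |3|->3.5, |5|->5
Step 3: Attach original signs; sum ranks with positive sign and with negative sign.
W+ = 3.5 + 8 + 11 + 6 + 8 + 2 + 11 + 5 = 54.5
W- = 8 + 11 + 1 + 3.5 = 23.5
(Check: W+ + W- = 78 should equal n(n+1)/2 = 78.)
Step 4: Test statistic W = min(W+, W-) = 23.5.
Step 5: Ties in |d|, so use the tie-corrected normal approximation.
        E[W] = n(n+1)/4 = 12*13/4 = 39.
        Tie groups: |d|=3 (t=2), |d|=7 (t=3), |d|=8 (t=3); sum(t^3 - t) = 54.
        Var[W] = n(n+1)(2n+1)/24 - sum(t^3-t)/48 = 3900/24 - 54/48 = 161.375.
        z = (W - E[W]) / sqrt(Var[W]) = (23.5 - 39) / 12.7033 = -1.2202.
        Two-sided p = 2*Phi(z) = 0.222408.
Step 6: alpha = 0.05. fail to reject H0.

W+ = 54.5, W- = 23.5, W = min = 23.5, p = 0.222408, fail to reject H0.


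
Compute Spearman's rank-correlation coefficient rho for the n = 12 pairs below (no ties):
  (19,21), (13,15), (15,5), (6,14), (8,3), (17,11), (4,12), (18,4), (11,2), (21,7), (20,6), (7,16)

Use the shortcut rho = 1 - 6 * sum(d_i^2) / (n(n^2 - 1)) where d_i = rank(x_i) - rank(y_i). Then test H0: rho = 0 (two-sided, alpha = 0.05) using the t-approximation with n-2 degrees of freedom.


Step 1: Rank x and y separately (midranks; no ties here).
rank(x): 19->10, 13->6, 15->7, 6->2, 8->4, 17->8, 4->1, 18->9, 11->5, 21->12, 20->11, 7->3
rank(y): 21->12, 15->10, 5->4, 14->9, 3->2, 11->7, 12->8, 4->3, 2->1, 7->6, 6->5, 16->11
Step 2: d_i = R_x(i) - R_y(i); compute d_i^2.
  (10-12)^2=4, (6-10)^2=16, (7-4)^2=9, (2-9)^2=49, (4-2)^2=4, (8-7)^2=1, (1-8)^2=49, (9-3)^2=36, (5-1)^2=16, (12-6)^2=36, (11-5)^2=36, (3-11)^2=64
sum(d^2) = 320.
Step 3: rho = 1 - 6*320 / (12*(12^2 - 1)) = 1 - 1920/1716 = -0.118881.
Step 4: Under H0, t = rho * sqrt((n-2)/(1-rho^2)) = -0.3786 ~ t(10).
Step 5: Two-sided p-value from the t-distribution with 10 df = 0.712884.
Step 6: alpha = 0.05. fail to reject H0.

rho = -0.1189, p = 0.712884, fail to reject H0 at alpha = 0.05.


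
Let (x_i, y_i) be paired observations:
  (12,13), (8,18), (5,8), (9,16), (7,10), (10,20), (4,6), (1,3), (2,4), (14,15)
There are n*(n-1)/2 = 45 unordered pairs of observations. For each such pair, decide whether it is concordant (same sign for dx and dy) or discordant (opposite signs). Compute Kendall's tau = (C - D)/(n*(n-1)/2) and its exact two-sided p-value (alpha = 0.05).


Step 1: Enumerate the 45 unordered pairs (i,j) with i<j and classify each by sign(x_j-x_i) * sign(y_j-y_i).
  (1,2):dx=-4,dy=+5->D; (1,3):dx=-7,dy=-5->C; (1,4):dx=-3,dy=+3->D; (1,5):dx=-5,dy=-3->C
  (1,6):dx=-2,dy=+7->D; (1,7):dx=-8,dy=-7->C; (1,8):dx=-11,dy=-10->C; (1,9):dx=-10,dy=-9->C
  (1,10):dx=+2,dy=+2->C; (2,3):dx=-3,dy=-10->C; (2,4):dx=+1,dy=-2->D; (2,5):dx=-1,dy=-8->C
  (2,6):dx=+2,dy=+2->C; (2,7):dx=-4,dy=-12->C; (2,8):dx=-7,dy=-15->C; (2,9):dx=-6,dy=-14->C
  (2,10):dx=+6,dy=-3->D; (3,4):dx=+4,dy=+8->C; (3,5):dx=+2,dy=+2->C; (3,6):dx=+5,dy=+12->C
  (3,7):dx=-1,dy=-2->C; (3,8):dx=-4,dy=-5->C; (3,9):dx=-3,dy=-4->C; (3,10):dx=+9,dy=+7->C
  (4,5):dx=-2,dy=-6->C; (4,6):dx=+1,dy=+4->C; (4,7):dx=-5,dy=-10->C; (4,8):dx=-8,dy=-13->C
  (4,9):dx=-7,dy=-12->C; (4,10):dx=+5,dy=-1->D; (5,6):dx=+3,dy=+10->C; (5,7):dx=-3,dy=-4->C
  (5,8):dx=-6,dy=-7->C; (5,9):dx=-5,dy=-6->C; (5,10):dx=+7,dy=+5->C; (6,7):dx=-6,dy=-14->C
  (6,8):dx=-9,dy=-17->C; (6,9):dx=-8,dy=-16->C; (6,10):dx=+4,dy=-5->D; (7,8):dx=-3,dy=-3->C
  (7,9):dx=-2,dy=-2->C; (7,10):dx=+10,dy=+9->C; (8,9):dx=+1,dy=+1->C; (8,10):dx=+13,dy=+12->C
  (9,10):dx=+12,dy=+11->C
Step 2: C = 38, D = 7, total pairs = 45.
Step 3: tau = (C - D)/(n(n-1)/2) = (38 - 7)/45 = 0.688889.
Step 4: Exact two-sided p-value (enumerate n! = 3628800 permutations of y under H0): p = 0.004687.
Step 5: alpha = 0.05. reject H0.

tau_b = 0.6889 (C=38, D=7), p = 0.004687, reject H0.


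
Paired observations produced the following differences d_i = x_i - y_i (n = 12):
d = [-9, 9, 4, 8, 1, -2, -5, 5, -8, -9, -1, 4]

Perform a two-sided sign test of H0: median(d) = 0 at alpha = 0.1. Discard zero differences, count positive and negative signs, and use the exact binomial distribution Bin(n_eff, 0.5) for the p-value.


Step 1: Discard zero differences. Original n = 12; n_eff = number of nonzero differences = 12.
Nonzero differences (with sign): -9, +9, +4, +8, +1, -2, -5, +5, -8, -9, -1, +4
Step 2: Count signs: positive = 6, negative = 6.
Step 3: Under H0: P(positive) = 0.5, so the number of positives S ~ Bin(12, 0.5).
Step 4: Two-sided exact p-value = sum of Bin(12,0.5) probabilities at or below the observed probability = 1.000000.
Step 5: alpha = 0.1. fail to reject H0.

n_eff = 12, pos = 6, neg = 6, p = 1.000000, fail to reject H0.


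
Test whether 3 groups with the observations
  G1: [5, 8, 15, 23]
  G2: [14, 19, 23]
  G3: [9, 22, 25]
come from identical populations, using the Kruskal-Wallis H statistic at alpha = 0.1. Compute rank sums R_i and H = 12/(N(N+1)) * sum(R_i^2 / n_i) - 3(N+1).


Step 1: Combine all N = 10 observations and assign midranks.
sorted (value, group, rank): (5,G1,1), (8,G1,2), (9,G3,3), (14,G2,4), (15,G1,5), (19,G2,6), (22,G3,7), (23,G1,8.5), (23,G2,8.5), (25,G3,10)
Step 2: Sum ranks within each group.
R_1 = 16.5 (n_1 = 4)
R_2 = 18.5 (n_2 = 3)
R_3 = 20 (n_3 = 3)
Step 3: H = 12/(N(N+1)) * sum(R_i^2/n_i) - 3(N+1)
     = 12/(10*11) * (16.5^2/4 + 18.5^2/3 + 20^2/3) - 3*11
     = 0.109091 * 315.479 - 33
     = 1.415909.
Step 4: Ties present; correction factor C = 1 - 6/(10^3 - 10) = 0.993939. Corrected H = 1.415909 / 0.993939 = 1.424543.
Step 5: Under H0, H ~ chi^2(2); p-value = 0.490529.
Step 6: alpha = 0.1. fail to reject H0.

H = 1.4245, df = 2, p = 0.490529, fail to reject H0.


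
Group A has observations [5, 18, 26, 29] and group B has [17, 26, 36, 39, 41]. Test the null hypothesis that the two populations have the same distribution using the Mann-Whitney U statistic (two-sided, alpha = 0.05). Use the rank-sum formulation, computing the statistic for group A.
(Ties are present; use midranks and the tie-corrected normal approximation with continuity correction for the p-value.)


Step 1: Combine and sort all 9 observations; assign midranks.
sorted (value, group): (5,X), (17,Y), (18,X), (26,X), (26,Y), (29,X), (36,Y), (39,Y), (41,Y)
ranks: 5->1, 17->2, 18->3, 26->4.5, 26->4.5, 29->6, 36->7, 39->8, 41->9
Step 2: Rank sum for X: R1 = 1 + 3 + 4.5 + 6 = 14.5.
Step 3: U_X = R1 - n1(n1+1)/2 = 14.5 - 4*5/2 = 14.5 - 10 = 4.5.
       U_Y = n1*n2 - U_X = 20 - 4.5 = 15.5.
Step 4: Ties are present, so use the tie-corrected normal approximation (with continuity correction) for the p-value.
Step 5: p-value = 0.218742; compare to alpha = 0.05. fail to reject H0.

U_X = 4.5, p = 0.218742, fail to reject H0 at alpha = 0.05.


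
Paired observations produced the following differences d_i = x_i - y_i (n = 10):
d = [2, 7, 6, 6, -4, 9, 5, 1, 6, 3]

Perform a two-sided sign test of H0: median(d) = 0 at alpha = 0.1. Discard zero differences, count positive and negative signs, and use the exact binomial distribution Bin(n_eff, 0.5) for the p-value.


Step 1: Discard zero differences. Original n = 10; n_eff = number of nonzero differences = 10.
Nonzero differences (with sign): +2, +7, +6, +6, -4, +9, +5, +1, +6, +3
Step 2: Count signs: positive = 9, negative = 1.
Step 3: Under H0: P(positive) = 0.5, so the number of positives S ~ Bin(10, 0.5).
Step 4: Two-sided exact p-value = sum of Bin(10,0.5) probabilities at or below the observed probability = 0.021484.
Step 5: alpha = 0.1. reject H0.

n_eff = 10, pos = 9, neg = 1, p = 0.021484, reject H0.


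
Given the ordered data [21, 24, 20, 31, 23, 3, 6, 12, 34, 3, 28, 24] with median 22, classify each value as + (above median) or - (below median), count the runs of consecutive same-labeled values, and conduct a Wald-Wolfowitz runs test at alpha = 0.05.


Step 1: Compute median = 22; label A = above, B = below.
Labels in order: BABAABBBABAA  (n_A = 6, n_B = 6)
Step 2: Count runs R = 8.
Step 3: Under H0 (random ordering), E[R] = 2*n_A*n_B/(n_A+n_B) + 1 = 2*6*6/12 + 1 = 7.0000.
        Var[R] = 2*n_A*n_B*(2*n_A*n_B - n_A - n_B) / ((n_A+n_B)^2 * (n_A+n_B-1)) = 4320/1584 = 2.7273.
        SD[R] = 1.6514.
Step 4: Continuity-corrected z = (R - 0.5 - E[R]) / SD[R] = (8 - 0.5 - 7.0000) / 1.6514 = 0.3028.
Step 5: Two-sided p-value via normal approximation = 2*(1 - Phi(|z|)) = 0.762069.
Step 6: alpha = 0.05. fail to reject H0.

R = 8, z = 0.3028, p = 0.762069, fail to reject H0.


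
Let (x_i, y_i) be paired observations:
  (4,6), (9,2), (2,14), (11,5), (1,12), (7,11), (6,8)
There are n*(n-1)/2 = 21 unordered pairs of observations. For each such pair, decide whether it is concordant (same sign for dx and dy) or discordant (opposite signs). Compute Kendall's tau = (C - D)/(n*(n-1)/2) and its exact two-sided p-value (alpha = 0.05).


Step 1: Enumerate the 21 unordered pairs (i,j) with i<j and classify each by sign(x_j-x_i) * sign(y_j-y_i).
  (1,2):dx=+5,dy=-4->D; (1,3):dx=-2,dy=+8->D; (1,4):dx=+7,dy=-1->D; (1,5):dx=-3,dy=+6->D
  (1,6):dx=+3,dy=+5->C; (1,7):dx=+2,dy=+2->C; (2,3):dx=-7,dy=+12->D; (2,4):dx=+2,dy=+3->C
  (2,5):dx=-8,dy=+10->D; (2,6):dx=-2,dy=+9->D; (2,7):dx=-3,dy=+6->D; (3,4):dx=+9,dy=-9->D
  (3,5):dx=-1,dy=-2->C; (3,6):dx=+5,dy=-3->D; (3,7):dx=+4,dy=-6->D; (4,5):dx=-10,dy=+7->D
  (4,6):dx=-4,dy=+6->D; (4,7):dx=-5,dy=+3->D; (5,6):dx=+6,dy=-1->D; (5,7):dx=+5,dy=-4->D
  (6,7):dx=-1,dy=-3->C
Step 2: C = 5, D = 16, total pairs = 21.
Step 3: tau = (C - D)/(n(n-1)/2) = (5 - 16)/21 = -0.523810.
Step 4: Exact two-sided p-value (enumerate n! = 5040 permutations of y under H0): p = 0.136111.
Step 5: alpha = 0.05. fail to reject H0.

tau_b = -0.5238 (C=5, D=16), p = 0.136111, fail to reject H0.


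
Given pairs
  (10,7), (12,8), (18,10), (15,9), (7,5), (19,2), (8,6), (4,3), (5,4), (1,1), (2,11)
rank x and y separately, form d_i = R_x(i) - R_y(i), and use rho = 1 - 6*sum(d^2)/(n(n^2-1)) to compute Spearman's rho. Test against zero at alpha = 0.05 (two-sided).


Step 1: Rank x and y separately (midranks; no ties here).
rank(x): 10->7, 12->8, 18->10, 15->9, 7->5, 19->11, 8->6, 4->3, 5->4, 1->1, 2->2
rank(y): 7->7, 8->8, 10->10, 9->9, 5->5, 2->2, 6->6, 3->3, 4->4, 1->1, 11->11
Step 2: d_i = R_x(i) - R_y(i); compute d_i^2.
  (7-7)^2=0, (8-8)^2=0, (10-10)^2=0, (9-9)^2=0, (5-5)^2=0, (11-2)^2=81, (6-6)^2=0, (3-3)^2=0, (4-4)^2=0, (1-1)^2=0, (2-11)^2=81
sum(d^2) = 162.
Step 3: rho = 1 - 6*162 / (11*(11^2 - 1)) = 1 - 972/1320 = 0.263636.
Step 4: Under H0, t = rho * sqrt((n-2)/(1-rho^2)) = 0.8199 ~ t(9).
Step 5: Two-sided p-value from the t-distribution with 9 df = 0.433441.
Step 6: alpha = 0.05. fail to reject H0.

rho = 0.2636, p = 0.433441, fail to reject H0 at alpha = 0.05.


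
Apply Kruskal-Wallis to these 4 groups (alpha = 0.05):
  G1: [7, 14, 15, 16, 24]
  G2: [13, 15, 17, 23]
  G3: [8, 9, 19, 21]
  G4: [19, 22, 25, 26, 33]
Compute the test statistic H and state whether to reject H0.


Step 1: Combine all N = 18 observations and assign midranks.
sorted (value, group, rank): (7,G1,1), (8,G3,2), (9,G3,3), (13,G2,4), (14,G1,5), (15,G1,6.5), (15,G2,6.5), (16,G1,8), (17,G2,9), (19,G3,10.5), (19,G4,10.5), (21,G3,12), (22,G4,13), (23,G2,14), (24,G1,15), (25,G4,16), (26,G4,17), (33,G4,18)
Step 2: Sum ranks within each group.
R_1 = 35.5 (n_1 = 5)
R_2 = 33.5 (n_2 = 4)
R_3 = 27.5 (n_3 = 4)
R_4 = 74.5 (n_4 = 5)
Step 3: H = 12/(N(N+1)) * sum(R_i^2/n_i) - 3(N+1)
     = 12/(18*19) * (35.5^2/5 + 33.5^2/4 + 27.5^2/4 + 74.5^2/5) - 3*19
     = 0.035088 * 1831.72 - 57
     = 7.271053.
Step 4: Ties present; correction factor C = 1 - 12/(18^3 - 18) = 0.997936. Corrected H = 7.271053 / 0.997936 = 7.286091.
Step 5: Under H0, H ~ chi^2(3); p-value = 0.063317.
Step 6: alpha = 0.05. fail to reject H0.

H = 7.2861, df = 3, p = 0.063317, fail to reject H0.


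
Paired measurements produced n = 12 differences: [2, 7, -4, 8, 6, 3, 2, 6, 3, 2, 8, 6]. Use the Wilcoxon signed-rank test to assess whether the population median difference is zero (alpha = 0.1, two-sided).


Step 1: Drop any zero differences (none here) and take |d_i|.
|d| = [2, 7, 4, 8, 6, 3, 2, 6, 3, 2, 8, 6]
Step 2: Midrank |d_i| (ties get averaged ranks).
ranks: |2|->2, |7|->10, |4|->6, |8|->11.5, |6|->8, |3|->4.5, |2|->2, |6|->8, |3|->4.5, |2|->2, |8|->11.5, |6|->8
Step 3: Attach original signs; sum ranks with positive sign and with negative sign.
W+ = 2 + 10 + 11.5 + 8 + 4.5 + 2 + 8 + 4.5 + 2 + 11.5 + 8 = 72
W- = 6 = 6
(Check: W+ + W- = 78 should equal n(n+1)/2 = 78.)
Step 4: Test statistic W = min(W+, W-) = 6.
Step 5: Ties in |d|, so use the tie-corrected normal approximation.
        E[W] = n(n+1)/4 = 12*13/4 = 39.
        Tie groups: |d|=2 (t=3), |d|=3 (t=2), |d|=6 (t=3), |d|=8 (t=2); sum(t^3 - t) = 60.
        Var[W] = n(n+1)(2n+1)/24 - sum(t^3-t)/48 = 3900/24 - 60/48 = 161.25.
        z = (W - E[W]) / sqrt(Var[W]) = (6 - 39) / 12.6984 = -2.5987.
        Two-sided p = 2*Phi(z) = 0.009356.
Step 6: alpha = 0.1. reject H0.

W+ = 72, W- = 6, W = min = 6, p = 0.009356, reject H0.


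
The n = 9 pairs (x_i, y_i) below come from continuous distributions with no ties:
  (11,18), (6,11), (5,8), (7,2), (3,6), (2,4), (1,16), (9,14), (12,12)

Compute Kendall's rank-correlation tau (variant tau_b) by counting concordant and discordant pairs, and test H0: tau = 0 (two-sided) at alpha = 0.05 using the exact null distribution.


Step 1: Enumerate the 36 unordered pairs (i,j) with i<j and classify each by sign(x_j-x_i) * sign(y_j-y_i).
  (1,2):dx=-5,dy=-7->C; (1,3):dx=-6,dy=-10->C; (1,4):dx=-4,dy=-16->C; (1,5):dx=-8,dy=-12->C
  (1,6):dx=-9,dy=-14->C; (1,7):dx=-10,dy=-2->C; (1,8):dx=-2,dy=-4->C; (1,9):dx=+1,dy=-6->D
  (2,3):dx=-1,dy=-3->C; (2,4):dx=+1,dy=-9->D; (2,5):dx=-3,dy=-5->C; (2,6):dx=-4,dy=-7->C
  (2,7):dx=-5,dy=+5->D; (2,8):dx=+3,dy=+3->C; (2,9):dx=+6,dy=+1->C; (3,4):dx=+2,dy=-6->D
  (3,5):dx=-2,dy=-2->C; (3,6):dx=-3,dy=-4->C; (3,7):dx=-4,dy=+8->D; (3,8):dx=+4,dy=+6->C
  (3,9):dx=+7,dy=+4->C; (4,5):dx=-4,dy=+4->D; (4,6):dx=-5,dy=+2->D; (4,7):dx=-6,dy=+14->D
  (4,8):dx=+2,dy=+12->C; (4,9):dx=+5,dy=+10->C; (5,6):dx=-1,dy=-2->C; (5,7):dx=-2,dy=+10->D
  (5,8):dx=+6,dy=+8->C; (5,9):dx=+9,dy=+6->C; (6,7):dx=-1,dy=+12->D; (6,8):dx=+7,dy=+10->C
  (6,9):dx=+10,dy=+8->C; (7,8):dx=+8,dy=-2->D; (7,9):dx=+11,dy=-4->D; (8,9):dx=+3,dy=-2->D
Step 2: C = 23, D = 13, total pairs = 36.
Step 3: tau = (C - D)/(n(n-1)/2) = (23 - 13)/36 = 0.277778.
Step 4: Exact two-sided p-value (enumerate n! = 362880 permutations of y under H0): p = 0.358488.
Step 5: alpha = 0.05. fail to reject H0.

tau_b = 0.2778 (C=23, D=13), p = 0.358488, fail to reject H0.


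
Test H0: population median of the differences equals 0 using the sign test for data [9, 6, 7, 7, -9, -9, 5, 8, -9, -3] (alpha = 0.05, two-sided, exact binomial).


Step 1: Discard zero differences. Original n = 10; n_eff = number of nonzero differences = 10.
Nonzero differences (with sign): +9, +6, +7, +7, -9, -9, +5, +8, -9, -3
Step 2: Count signs: positive = 6, negative = 4.
Step 3: Under H0: P(positive) = 0.5, so the number of positives S ~ Bin(10, 0.5).
Step 4: Two-sided exact p-value = sum of Bin(10,0.5) probabilities at or below the observed probability = 0.753906.
Step 5: alpha = 0.05. fail to reject H0.

n_eff = 10, pos = 6, neg = 4, p = 0.753906, fail to reject H0.


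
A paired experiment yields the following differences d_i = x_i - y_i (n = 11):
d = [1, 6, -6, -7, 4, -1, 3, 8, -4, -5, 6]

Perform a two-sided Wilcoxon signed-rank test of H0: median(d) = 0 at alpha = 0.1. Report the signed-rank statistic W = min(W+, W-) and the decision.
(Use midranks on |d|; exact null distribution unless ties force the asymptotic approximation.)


Step 1: Drop any zero differences (none here) and take |d_i|.
|d| = [1, 6, 6, 7, 4, 1, 3, 8, 4, 5, 6]
Step 2: Midrank |d_i| (ties get averaged ranks).
ranks: |1|->1.5, |6|->8, |6|->8, |7|->10, |4|->4.5, |1|->1.5, |3|->3, |8|->11, |4|->4.5, |5|->6, |6|->8
Step 3: Attach original signs; sum ranks with positive sign and with negative sign.
W+ = 1.5 + 8 + 4.5 + 3 + 11 + 8 = 36
W- = 8 + 10 + 1.5 + 4.5 + 6 = 30
(Check: W+ + W- = 66 should equal n(n+1)/2 = 66.)
Step 4: Test statistic W = min(W+, W-) = 30.
Step 5: Ties in |d|, so use the tie-corrected normal approximation.
        E[W] = n(n+1)/4 = 11*12/4 = 33.
        Tie groups: |d|=1 (t=2), |d|=4 (t=2), |d|=6 (t=3); sum(t^3 - t) = 36.
        Var[W] = n(n+1)(2n+1)/24 - sum(t^3-t)/48 = 3036/24 - 36/48 = 125.75.
        z = (W - E[W]) / sqrt(Var[W]) = (30 - 33) / 11.2138 = -0.2675.
        Two-sided p = 2*Phi(z) = 0.789064.
Step 6: alpha = 0.1. fail to reject H0.

W+ = 36, W- = 30, W = min = 30, p = 0.789064, fail to reject H0.


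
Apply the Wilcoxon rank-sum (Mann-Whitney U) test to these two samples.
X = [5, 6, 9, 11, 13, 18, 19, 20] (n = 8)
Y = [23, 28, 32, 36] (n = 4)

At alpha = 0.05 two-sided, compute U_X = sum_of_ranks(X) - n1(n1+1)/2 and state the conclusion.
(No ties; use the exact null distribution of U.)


Step 1: Combine and sort all 12 observations; assign midranks.
sorted (value, group): (5,X), (6,X), (9,X), (11,X), (13,X), (18,X), (19,X), (20,X), (23,Y), (28,Y), (32,Y), (36,Y)
ranks: 5->1, 6->2, 9->3, 11->4, 13->5, 18->6, 19->7, 20->8, 23->9, 28->10, 32->11, 36->12
Step 2: Rank sum for X: R1 = 1 + 2 + 3 + 4 + 5 + 6 + 7 + 8 = 36.
Step 3: U_X = R1 - n1(n1+1)/2 = 36 - 8*9/2 = 36 - 36 = 0.
       U_Y = n1*n2 - U_X = 32 - 0 = 32.
Step 4: No ties, so the exact null distribution of U (based on enumerating the C(12,8) = 495 equally likely rank assignments) gives the two-sided p-value.
Step 5: p-value = 0.004040; compare to alpha = 0.05. reject H0.

U_X = 0, p = 0.004040, reject H0 at alpha = 0.05.


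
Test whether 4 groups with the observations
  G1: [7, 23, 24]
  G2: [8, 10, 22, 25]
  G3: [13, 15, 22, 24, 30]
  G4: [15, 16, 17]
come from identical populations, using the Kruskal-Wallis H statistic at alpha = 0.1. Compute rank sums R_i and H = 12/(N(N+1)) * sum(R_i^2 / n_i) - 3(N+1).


Step 1: Combine all N = 15 observations and assign midranks.
sorted (value, group, rank): (7,G1,1), (8,G2,2), (10,G2,3), (13,G3,4), (15,G3,5.5), (15,G4,5.5), (16,G4,7), (17,G4,8), (22,G2,9.5), (22,G3,9.5), (23,G1,11), (24,G1,12.5), (24,G3,12.5), (25,G2,14), (30,G3,15)
Step 2: Sum ranks within each group.
R_1 = 24.5 (n_1 = 3)
R_2 = 28.5 (n_2 = 4)
R_3 = 46.5 (n_3 = 5)
R_4 = 20.5 (n_4 = 3)
Step 3: H = 12/(N(N+1)) * sum(R_i^2/n_i) - 3(N+1)
     = 12/(15*16) * (24.5^2/3 + 28.5^2/4 + 46.5^2/5 + 20.5^2/3) - 3*16
     = 0.050000 * 975.679 - 48
     = 0.783958.
Step 4: Ties present; correction factor C = 1 - 18/(15^3 - 15) = 0.994643. Corrected H = 0.783958 / 0.994643 = 0.788181.
Step 5: Under H0, H ~ chi^2(3); p-value = 0.852292.
Step 6: alpha = 0.1. fail to reject H0.

H = 0.7882, df = 3, p = 0.852292, fail to reject H0.


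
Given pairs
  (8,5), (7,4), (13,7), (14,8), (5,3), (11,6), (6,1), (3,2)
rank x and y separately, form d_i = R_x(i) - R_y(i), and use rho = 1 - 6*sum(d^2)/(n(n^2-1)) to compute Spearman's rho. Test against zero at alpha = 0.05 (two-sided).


Step 1: Rank x and y separately (midranks; no ties here).
rank(x): 8->5, 7->4, 13->7, 14->8, 5->2, 11->6, 6->3, 3->1
rank(y): 5->5, 4->4, 7->7, 8->8, 3->3, 6->6, 1->1, 2->2
Step 2: d_i = R_x(i) - R_y(i); compute d_i^2.
  (5-5)^2=0, (4-4)^2=0, (7-7)^2=0, (8-8)^2=0, (2-3)^2=1, (6-6)^2=0, (3-1)^2=4, (1-2)^2=1
sum(d^2) = 6.
Step 3: rho = 1 - 6*6 / (8*(8^2 - 1)) = 1 - 36/504 = 0.928571.
Step 4: Under H0, t = rho * sqrt((n-2)/(1-rho^2)) = 6.1283 ~ t(6).
Step 5: Two-sided p-value from the t-distribution with 6 df = 0.000863.
Step 6: alpha = 0.05. reject H0.

rho = 0.9286, p = 0.000863, reject H0 at alpha = 0.05.


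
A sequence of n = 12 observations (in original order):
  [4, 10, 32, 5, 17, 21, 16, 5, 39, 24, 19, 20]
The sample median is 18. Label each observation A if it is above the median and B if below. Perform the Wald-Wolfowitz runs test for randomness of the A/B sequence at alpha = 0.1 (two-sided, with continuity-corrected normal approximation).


Step 1: Compute median = 18; label A = above, B = below.
Labels in order: BBABBABBAAAA  (n_A = 6, n_B = 6)
Step 2: Count runs R = 6.
Step 3: Under H0 (random ordering), E[R] = 2*n_A*n_B/(n_A+n_B) + 1 = 2*6*6/12 + 1 = 7.0000.
        Var[R] = 2*n_A*n_B*(2*n_A*n_B - n_A - n_B) / ((n_A+n_B)^2 * (n_A+n_B-1)) = 4320/1584 = 2.7273.
        SD[R] = 1.6514.
Step 4: Continuity-corrected z = (R + 0.5 - E[R]) / SD[R] = (6 + 0.5 - 7.0000) / 1.6514 = -0.3028.
Step 5: Two-sided p-value via normal approximation = 2*(1 - Phi(|z|)) = 0.762069.
Step 6: alpha = 0.1. fail to reject H0.

R = 6, z = -0.3028, p = 0.762069, fail to reject H0.


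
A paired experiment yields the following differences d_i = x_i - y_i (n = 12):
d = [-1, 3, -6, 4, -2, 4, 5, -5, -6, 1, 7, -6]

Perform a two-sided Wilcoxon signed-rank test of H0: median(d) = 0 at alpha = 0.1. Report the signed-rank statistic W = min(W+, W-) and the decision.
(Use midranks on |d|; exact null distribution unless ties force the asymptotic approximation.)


Step 1: Drop any zero differences (none here) and take |d_i|.
|d| = [1, 3, 6, 4, 2, 4, 5, 5, 6, 1, 7, 6]
Step 2: Midrank |d_i| (ties get averaged ranks).
ranks: |1|->1.5, |3|->4, |6|->10, |4|->5.5, |2|->3, |4|->5.5, |5|->7.5, |5|->7.5, |6|->10, |1|->1.5, |7|->12, |6|->10
Step 3: Attach original signs; sum ranks with positive sign and with negative sign.
W+ = 4 + 5.5 + 5.5 + 7.5 + 1.5 + 12 = 36
W- = 1.5 + 10 + 3 + 7.5 + 10 + 10 = 42
(Check: W+ + W- = 78 should equal n(n+1)/2 = 78.)
Step 4: Test statistic W = min(W+, W-) = 36.
Step 5: Ties in |d|, so use the tie-corrected normal approximation.
        E[W] = n(n+1)/4 = 12*13/4 = 39.
        Tie groups: |d|=1 (t=2), |d|=4 (t=2), |d|=5 (t=2), |d|=6 (t=3); sum(t^3 - t) = 42.
        Var[W] = n(n+1)(2n+1)/24 - sum(t^3-t)/48 = 3900/24 - 42/48 = 161.625.
        z = (W - E[W]) / sqrt(Var[W]) = (36 - 39) / 12.7132 = -0.2360.
        Two-sided p = 2*Phi(z) = 0.813452.
Step 6: alpha = 0.1. fail to reject H0.

W+ = 36, W- = 42, W = min = 36, p = 0.813452, fail to reject H0.


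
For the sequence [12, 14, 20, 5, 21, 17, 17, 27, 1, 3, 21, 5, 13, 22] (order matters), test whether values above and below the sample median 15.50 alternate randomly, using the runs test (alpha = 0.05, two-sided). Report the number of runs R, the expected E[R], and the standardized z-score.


Step 1: Compute median = 15.50; label A = above, B = below.
Labels in order: BBABAAAABBABBA  (n_A = 7, n_B = 7)
Step 2: Count runs R = 8.
Step 3: Under H0 (random ordering), E[R] = 2*n_A*n_B/(n_A+n_B) + 1 = 2*7*7/14 + 1 = 8.0000.
        Var[R] = 2*n_A*n_B*(2*n_A*n_B - n_A - n_B) / ((n_A+n_B)^2 * (n_A+n_B-1)) = 8232/2548 = 3.2308.
        SD[R] = 1.7974.
Step 4: R = E[R], so z = 0 with no continuity correction.
Step 5: Two-sided p-value via normal approximation = 2*(1 - Phi(|z|)) = 1.000000.
Step 6: alpha = 0.05. fail to reject H0.

R = 8, z = 0.0000, p = 1.000000, fail to reject H0.


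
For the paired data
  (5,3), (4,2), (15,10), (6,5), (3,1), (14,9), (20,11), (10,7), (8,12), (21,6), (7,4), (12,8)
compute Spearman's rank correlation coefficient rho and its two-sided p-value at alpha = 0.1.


Step 1: Rank x and y separately (midranks; no ties here).
rank(x): 5->3, 4->2, 15->10, 6->4, 3->1, 14->9, 20->11, 10->7, 8->6, 21->12, 7->5, 12->8
rank(y): 3->3, 2->2, 10->10, 5->5, 1->1, 9->9, 11->11, 7->7, 12->12, 6->6, 4->4, 8->8
Step 2: d_i = R_x(i) - R_y(i); compute d_i^2.
  (3-3)^2=0, (2-2)^2=0, (10-10)^2=0, (4-5)^2=1, (1-1)^2=0, (9-9)^2=0, (11-11)^2=0, (7-7)^2=0, (6-12)^2=36, (12-6)^2=36, (5-4)^2=1, (8-8)^2=0
sum(d^2) = 74.
Step 3: rho = 1 - 6*74 / (12*(12^2 - 1)) = 1 - 444/1716 = 0.741259.
Step 4: Under H0, t = rho * sqrt((n-2)/(1-rho^2)) = 3.4923 ~ t(10).
Step 5: Two-sided p-value from the t-distribution with 10 df = 0.005801.
Step 6: alpha = 0.1. reject H0.

rho = 0.7413, p = 0.005801, reject H0 at alpha = 0.1.


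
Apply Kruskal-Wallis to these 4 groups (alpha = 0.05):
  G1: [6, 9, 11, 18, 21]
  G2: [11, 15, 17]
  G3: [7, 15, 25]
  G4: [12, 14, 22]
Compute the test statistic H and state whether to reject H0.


Step 1: Combine all N = 14 observations and assign midranks.
sorted (value, group, rank): (6,G1,1), (7,G3,2), (9,G1,3), (11,G1,4.5), (11,G2,4.5), (12,G4,6), (14,G4,7), (15,G2,8.5), (15,G3,8.5), (17,G2,10), (18,G1,11), (21,G1,12), (22,G4,13), (25,G3,14)
Step 2: Sum ranks within each group.
R_1 = 31.5 (n_1 = 5)
R_2 = 23 (n_2 = 3)
R_3 = 24.5 (n_3 = 3)
R_4 = 26 (n_4 = 3)
Step 3: H = 12/(N(N+1)) * sum(R_i^2/n_i) - 3(N+1)
     = 12/(14*15) * (31.5^2/5 + 23^2/3 + 24.5^2/3 + 26^2/3) - 3*15
     = 0.057143 * 800.2 - 45
     = 0.725714.
Step 4: Ties present; correction factor C = 1 - 12/(14^3 - 14) = 0.995604. Corrected H = 0.725714 / 0.995604 = 0.728918.
Step 5: Under H0, H ~ chi^2(3); p-value = 0.866382.
Step 6: alpha = 0.05. fail to reject H0.

H = 0.7289, df = 3, p = 0.866382, fail to reject H0.


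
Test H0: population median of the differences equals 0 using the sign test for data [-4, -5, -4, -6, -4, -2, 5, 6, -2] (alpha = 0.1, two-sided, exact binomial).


Step 1: Discard zero differences. Original n = 9; n_eff = number of nonzero differences = 9.
Nonzero differences (with sign): -4, -5, -4, -6, -4, -2, +5, +6, -2
Step 2: Count signs: positive = 2, negative = 7.
Step 3: Under H0: P(positive) = 0.5, so the number of positives S ~ Bin(9, 0.5).
Step 4: Two-sided exact p-value = sum of Bin(9,0.5) probabilities at or below the observed probability = 0.179688.
Step 5: alpha = 0.1. fail to reject H0.

n_eff = 9, pos = 2, neg = 7, p = 0.179688, fail to reject H0.


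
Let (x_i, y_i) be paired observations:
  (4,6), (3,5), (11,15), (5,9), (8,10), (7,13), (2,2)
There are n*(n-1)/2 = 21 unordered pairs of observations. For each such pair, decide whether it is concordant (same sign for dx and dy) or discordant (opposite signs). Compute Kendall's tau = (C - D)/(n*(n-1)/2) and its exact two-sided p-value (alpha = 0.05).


Step 1: Enumerate the 21 unordered pairs (i,j) with i<j and classify each by sign(x_j-x_i) * sign(y_j-y_i).
  (1,2):dx=-1,dy=-1->C; (1,3):dx=+7,dy=+9->C; (1,4):dx=+1,dy=+3->C; (1,5):dx=+4,dy=+4->C
  (1,6):dx=+3,dy=+7->C; (1,7):dx=-2,dy=-4->C; (2,3):dx=+8,dy=+10->C; (2,4):dx=+2,dy=+4->C
  (2,5):dx=+5,dy=+5->C; (2,6):dx=+4,dy=+8->C; (2,7):dx=-1,dy=-3->C; (3,4):dx=-6,dy=-6->C
  (3,5):dx=-3,dy=-5->C; (3,6):dx=-4,dy=-2->C; (3,7):dx=-9,dy=-13->C; (4,5):dx=+3,dy=+1->C
  (4,6):dx=+2,dy=+4->C; (4,7):dx=-3,dy=-7->C; (5,6):dx=-1,dy=+3->D; (5,7):dx=-6,dy=-8->C
  (6,7):dx=-5,dy=-11->C
Step 2: C = 20, D = 1, total pairs = 21.
Step 3: tau = (C - D)/(n(n-1)/2) = (20 - 1)/21 = 0.904762.
Step 4: Exact two-sided p-value (enumerate n! = 5040 permutations of y under H0): p = 0.002778.
Step 5: alpha = 0.05. reject H0.

tau_b = 0.9048 (C=20, D=1), p = 0.002778, reject H0.


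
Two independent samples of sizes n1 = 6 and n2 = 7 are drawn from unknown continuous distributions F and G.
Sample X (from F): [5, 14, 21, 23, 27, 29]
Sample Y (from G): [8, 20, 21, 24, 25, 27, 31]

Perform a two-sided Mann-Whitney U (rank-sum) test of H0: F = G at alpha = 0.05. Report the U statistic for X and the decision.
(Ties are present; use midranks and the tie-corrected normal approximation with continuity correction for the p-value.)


Step 1: Combine and sort all 13 observations; assign midranks.
sorted (value, group): (5,X), (8,Y), (14,X), (20,Y), (21,X), (21,Y), (23,X), (24,Y), (25,Y), (27,X), (27,Y), (29,X), (31,Y)
ranks: 5->1, 8->2, 14->3, 20->4, 21->5.5, 21->5.5, 23->7, 24->8, 25->9, 27->10.5, 27->10.5, 29->12, 31->13
Step 2: Rank sum for X: R1 = 1 + 3 + 5.5 + 7 + 10.5 + 12 = 39.
Step 3: U_X = R1 - n1(n1+1)/2 = 39 - 6*7/2 = 39 - 21 = 18.
       U_Y = n1*n2 - U_X = 42 - 18 = 24.
Step 4: Ties are present, so use the tie-corrected normal approximation (with continuity correction) for the p-value.
Step 5: p-value = 0.720247; compare to alpha = 0.05. fail to reject H0.

U_X = 18, p = 0.720247, fail to reject H0 at alpha = 0.05.


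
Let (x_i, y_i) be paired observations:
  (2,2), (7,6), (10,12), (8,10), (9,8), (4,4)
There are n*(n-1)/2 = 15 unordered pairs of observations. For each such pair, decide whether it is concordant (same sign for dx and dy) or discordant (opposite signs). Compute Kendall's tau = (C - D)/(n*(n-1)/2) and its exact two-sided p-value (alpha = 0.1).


Step 1: Enumerate the 15 unordered pairs (i,j) with i<j and classify each by sign(x_j-x_i) * sign(y_j-y_i).
  (1,2):dx=+5,dy=+4->C; (1,3):dx=+8,dy=+10->C; (1,4):dx=+6,dy=+8->C; (1,5):dx=+7,dy=+6->C
  (1,6):dx=+2,dy=+2->C; (2,3):dx=+3,dy=+6->C; (2,4):dx=+1,dy=+4->C; (2,5):dx=+2,dy=+2->C
  (2,6):dx=-3,dy=-2->C; (3,4):dx=-2,dy=-2->C; (3,5):dx=-1,dy=-4->C; (3,6):dx=-6,dy=-8->C
  (4,5):dx=+1,dy=-2->D; (4,6):dx=-4,dy=-6->C; (5,6):dx=-5,dy=-4->C
Step 2: C = 14, D = 1, total pairs = 15.
Step 3: tau = (C - D)/(n(n-1)/2) = (14 - 1)/15 = 0.866667.
Step 4: Exact two-sided p-value (enumerate n! = 720 permutations of y under H0): p = 0.016667.
Step 5: alpha = 0.1. reject H0.

tau_b = 0.8667 (C=14, D=1), p = 0.016667, reject H0.


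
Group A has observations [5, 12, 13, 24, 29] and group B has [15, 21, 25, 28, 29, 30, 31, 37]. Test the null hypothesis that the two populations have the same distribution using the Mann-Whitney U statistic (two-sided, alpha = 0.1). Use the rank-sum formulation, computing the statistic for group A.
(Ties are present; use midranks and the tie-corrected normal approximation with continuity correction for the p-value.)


Step 1: Combine and sort all 13 observations; assign midranks.
sorted (value, group): (5,X), (12,X), (13,X), (15,Y), (21,Y), (24,X), (25,Y), (28,Y), (29,X), (29,Y), (30,Y), (31,Y), (37,Y)
ranks: 5->1, 12->2, 13->3, 15->4, 21->5, 24->6, 25->7, 28->8, 29->9.5, 29->9.5, 30->11, 31->12, 37->13
Step 2: Rank sum for X: R1 = 1 + 2 + 3 + 6 + 9.5 = 21.5.
Step 3: U_X = R1 - n1(n1+1)/2 = 21.5 - 5*6/2 = 21.5 - 15 = 6.5.
       U_Y = n1*n2 - U_X = 40 - 6.5 = 33.5.
Step 4: Ties are present, so use the tie-corrected normal approximation (with continuity correction) for the p-value.
Step 5: p-value = 0.056699; compare to alpha = 0.1. reject H0.

U_X = 6.5, p = 0.056699, reject H0 at alpha = 0.1.


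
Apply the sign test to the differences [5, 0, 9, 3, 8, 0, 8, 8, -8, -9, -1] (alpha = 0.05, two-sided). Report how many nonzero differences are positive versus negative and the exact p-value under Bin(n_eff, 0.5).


Step 1: Discard zero differences. Original n = 11; n_eff = number of nonzero differences = 9.
Nonzero differences (with sign): +5, +9, +3, +8, +8, +8, -8, -9, -1
Step 2: Count signs: positive = 6, negative = 3.
Step 3: Under H0: P(positive) = 0.5, so the number of positives S ~ Bin(9, 0.5).
Step 4: Two-sided exact p-value = sum of Bin(9,0.5) probabilities at or below the observed probability = 0.507812.
Step 5: alpha = 0.05. fail to reject H0.

n_eff = 9, pos = 6, neg = 3, p = 0.507812, fail to reject H0.


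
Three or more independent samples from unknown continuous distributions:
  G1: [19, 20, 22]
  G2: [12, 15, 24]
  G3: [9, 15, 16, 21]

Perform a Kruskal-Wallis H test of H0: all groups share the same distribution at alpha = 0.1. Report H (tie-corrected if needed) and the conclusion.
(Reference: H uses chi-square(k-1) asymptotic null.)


Step 1: Combine all N = 10 observations and assign midranks.
sorted (value, group, rank): (9,G3,1), (12,G2,2), (15,G2,3.5), (15,G3,3.5), (16,G3,5), (19,G1,6), (20,G1,7), (21,G3,8), (22,G1,9), (24,G2,10)
Step 2: Sum ranks within each group.
R_1 = 22 (n_1 = 3)
R_2 = 15.5 (n_2 = 3)
R_3 = 17.5 (n_3 = 4)
Step 3: H = 12/(N(N+1)) * sum(R_i^2/n_i) - 3(N+1)
     = 12/(10*11) * (22^2/3 + 15.5^2/3 + 17.5^2/4) - 3*11
     = 0.109091 * 317.979 - 33
     = 1.688636.
Step 4: Ties present; correction factor C = 1 - 6/(10^3 - 10) = 0.993939. Corrected H = 1.688636 / 0.993939 = 1.698933.
Step 5: Under H0, H ~ chi^2(2); p-value = 0.427643.
Step 6: alpha = 0.1. fail to reject H0.

H = 1.6989, df = 2, p = 0.427643, fail to reject H0.
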